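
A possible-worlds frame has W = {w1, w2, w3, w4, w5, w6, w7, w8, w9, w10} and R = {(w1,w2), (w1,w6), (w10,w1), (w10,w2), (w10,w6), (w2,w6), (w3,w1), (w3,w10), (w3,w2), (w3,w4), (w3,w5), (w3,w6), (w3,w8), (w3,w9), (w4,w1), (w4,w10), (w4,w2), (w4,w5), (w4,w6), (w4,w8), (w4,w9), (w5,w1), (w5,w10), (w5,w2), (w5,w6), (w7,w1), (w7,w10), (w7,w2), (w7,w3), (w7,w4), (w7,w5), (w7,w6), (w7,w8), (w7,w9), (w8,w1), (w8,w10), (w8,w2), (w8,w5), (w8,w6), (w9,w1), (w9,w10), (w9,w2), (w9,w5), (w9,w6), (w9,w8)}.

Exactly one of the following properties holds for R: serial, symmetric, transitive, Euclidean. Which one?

Serial: no — w6 has no R-successor.
Symmetric: no — w1 R w2 but not w2 R w1.
Transitive: yes — every two-step R-path is closed by a direct edge.
Euclidean: no — w1 R w6 and w1 R w2, but not w6 R w2.
Only transitive holds.

transitive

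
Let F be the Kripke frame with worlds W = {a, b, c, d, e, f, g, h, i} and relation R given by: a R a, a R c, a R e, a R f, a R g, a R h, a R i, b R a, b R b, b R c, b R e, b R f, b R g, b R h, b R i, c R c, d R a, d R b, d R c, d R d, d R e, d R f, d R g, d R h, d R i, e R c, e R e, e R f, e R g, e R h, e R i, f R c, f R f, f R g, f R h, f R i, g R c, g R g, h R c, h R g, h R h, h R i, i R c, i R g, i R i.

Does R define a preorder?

Yes

Reflexive: yes — every world is R-related to itself.
Transitive: yes — every two-step R-path is closed by a direct edge.
So R is a preorder.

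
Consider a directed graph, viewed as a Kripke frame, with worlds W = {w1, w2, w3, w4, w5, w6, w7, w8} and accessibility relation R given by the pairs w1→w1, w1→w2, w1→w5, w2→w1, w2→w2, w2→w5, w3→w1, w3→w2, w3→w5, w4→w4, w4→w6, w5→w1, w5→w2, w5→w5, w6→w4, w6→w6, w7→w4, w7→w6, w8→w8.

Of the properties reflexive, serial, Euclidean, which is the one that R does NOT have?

Reflexive: no — w3 is not related to itself.
Serial: yes — every world has a successor (e.g. w1 R w1).
Euclidean: yes — any two successors of a common world are R-related.
Only reflexive fails.

reflexive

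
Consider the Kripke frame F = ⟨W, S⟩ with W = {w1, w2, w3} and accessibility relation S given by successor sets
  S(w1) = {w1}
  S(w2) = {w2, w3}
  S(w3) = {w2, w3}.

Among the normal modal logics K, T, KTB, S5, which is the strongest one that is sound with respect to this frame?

S5

Reflexive (axiom T): yes — every world is S-related to itself.
Symmetric (axiom B): yes — every pair in S has its reverse in S.
Euclidean (axiom 5): yes — any two successors of a common world are S-related.
So F validates K, T, KTB, S5. The strongest is S5.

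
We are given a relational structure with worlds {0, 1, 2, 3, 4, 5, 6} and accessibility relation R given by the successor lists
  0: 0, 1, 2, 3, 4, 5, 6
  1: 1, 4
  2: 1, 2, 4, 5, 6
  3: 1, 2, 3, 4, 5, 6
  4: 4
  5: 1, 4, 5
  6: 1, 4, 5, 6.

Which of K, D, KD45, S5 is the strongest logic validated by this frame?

Serial (axiom D): yes — every world has a successor (e.g. 0 R 0).
Euclidean (axiom 5): no — 0 R 1 and 0 R 2, but not 1 R 2.
Transitive (axiom 4): yes — every two-step R-path is closed by a direct edge.
Reflexive (axiom T): yes — every world is R-related to itself.
So F validates K, D; KD45 would additionally require R to be Euclidean. The strongest is D.

D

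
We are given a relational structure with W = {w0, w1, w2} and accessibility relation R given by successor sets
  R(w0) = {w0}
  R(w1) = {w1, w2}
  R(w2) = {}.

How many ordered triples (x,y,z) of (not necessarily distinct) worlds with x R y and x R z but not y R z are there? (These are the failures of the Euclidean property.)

Enumerating: (w1,w2,w1), (w1,w2,w2).

2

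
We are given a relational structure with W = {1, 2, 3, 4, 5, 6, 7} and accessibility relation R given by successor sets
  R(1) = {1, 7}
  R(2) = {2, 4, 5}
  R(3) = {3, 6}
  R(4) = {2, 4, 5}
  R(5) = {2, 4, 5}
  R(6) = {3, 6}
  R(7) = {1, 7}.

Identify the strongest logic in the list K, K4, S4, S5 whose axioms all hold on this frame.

S5

Transitive (axiom 4): yes — every two-step R-path is closed by a direct edge.
Reflexive (axiom T): yes — every world is R-related to itself.
Euclidean (axiom 5): yes — any two successors of a common world are R-related.
So F validates K, K4, S4, S5. The strongest is S5.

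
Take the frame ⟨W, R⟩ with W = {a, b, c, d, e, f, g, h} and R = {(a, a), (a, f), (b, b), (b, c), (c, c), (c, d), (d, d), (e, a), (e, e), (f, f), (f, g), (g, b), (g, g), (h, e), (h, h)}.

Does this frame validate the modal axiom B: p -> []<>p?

No

By correspondence theory, B is valid on a frame iff R is symmetric.
Symmetric: no — a R f but not f R a.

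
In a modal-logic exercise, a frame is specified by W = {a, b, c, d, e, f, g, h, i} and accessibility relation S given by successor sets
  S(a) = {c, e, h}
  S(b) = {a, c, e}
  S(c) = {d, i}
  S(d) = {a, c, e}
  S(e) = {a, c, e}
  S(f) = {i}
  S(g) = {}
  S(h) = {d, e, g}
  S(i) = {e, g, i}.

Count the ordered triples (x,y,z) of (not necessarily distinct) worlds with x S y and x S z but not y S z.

33

Enumerating: (a,c,c), (a,c,e), (a,c,h), (a,e,h), (a,h,c), (a,h,h), (b,a,a), (b,c,a), (b,c,c), (b,c,e), (c,d,d), (c,d,i), … and 21 more.
Total: 33.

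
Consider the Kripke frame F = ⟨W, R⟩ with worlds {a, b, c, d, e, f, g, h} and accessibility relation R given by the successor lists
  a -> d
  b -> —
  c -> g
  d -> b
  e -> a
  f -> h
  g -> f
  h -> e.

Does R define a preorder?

No

Reflexive: no — a is not related to itself.
Transitive: no — a R d and d R b, but not a R b.
So R is not a preorder.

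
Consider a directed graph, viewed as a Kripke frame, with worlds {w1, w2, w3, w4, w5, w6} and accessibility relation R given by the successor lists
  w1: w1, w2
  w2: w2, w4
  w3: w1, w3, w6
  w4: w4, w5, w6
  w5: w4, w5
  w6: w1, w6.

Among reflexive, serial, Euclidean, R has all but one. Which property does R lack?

Reflexive: yes — every world is R-related to itself.
Serial: yes — every world has a successor (e.g. w1 R w1).
Euclidean: no — w3 R w1 and w3 R w6, but not w1 R w6.
Only Euclidean fails.

Euclidean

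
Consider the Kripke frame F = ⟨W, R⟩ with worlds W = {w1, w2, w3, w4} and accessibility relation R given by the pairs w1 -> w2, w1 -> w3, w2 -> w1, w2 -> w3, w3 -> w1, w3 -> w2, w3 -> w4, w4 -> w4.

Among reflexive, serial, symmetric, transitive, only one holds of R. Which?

serial

Reflexive: no — w1 is not related to itself.
Serial: yes — every world has a successor (e.g. w1 R w2).
Symmetric: no — w3 R w4 but not w4 R w3.
Transitive: no — w1 R w3 and w3 R w4, but not w1 R w4.
Only serial holds.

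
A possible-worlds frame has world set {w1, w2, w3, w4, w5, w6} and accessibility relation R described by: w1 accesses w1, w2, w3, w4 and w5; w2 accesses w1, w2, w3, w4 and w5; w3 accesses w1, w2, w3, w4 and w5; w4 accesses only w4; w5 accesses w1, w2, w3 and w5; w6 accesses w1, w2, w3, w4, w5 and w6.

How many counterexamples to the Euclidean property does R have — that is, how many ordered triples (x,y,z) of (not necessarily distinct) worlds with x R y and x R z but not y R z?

Enumerating: (w1,w4,w1), (w1,w4,w2), (w1,w4,w3), (w1,w4,w5), (w1,w5,w4), (w2,w4,w1), (w2,w4,w2), (w2,w4,w3), (w2,w4,w5), (w2,w5,w4), (w3,w4,w1), (w3,w4,w2), … and 13 more.
Total: 25.

25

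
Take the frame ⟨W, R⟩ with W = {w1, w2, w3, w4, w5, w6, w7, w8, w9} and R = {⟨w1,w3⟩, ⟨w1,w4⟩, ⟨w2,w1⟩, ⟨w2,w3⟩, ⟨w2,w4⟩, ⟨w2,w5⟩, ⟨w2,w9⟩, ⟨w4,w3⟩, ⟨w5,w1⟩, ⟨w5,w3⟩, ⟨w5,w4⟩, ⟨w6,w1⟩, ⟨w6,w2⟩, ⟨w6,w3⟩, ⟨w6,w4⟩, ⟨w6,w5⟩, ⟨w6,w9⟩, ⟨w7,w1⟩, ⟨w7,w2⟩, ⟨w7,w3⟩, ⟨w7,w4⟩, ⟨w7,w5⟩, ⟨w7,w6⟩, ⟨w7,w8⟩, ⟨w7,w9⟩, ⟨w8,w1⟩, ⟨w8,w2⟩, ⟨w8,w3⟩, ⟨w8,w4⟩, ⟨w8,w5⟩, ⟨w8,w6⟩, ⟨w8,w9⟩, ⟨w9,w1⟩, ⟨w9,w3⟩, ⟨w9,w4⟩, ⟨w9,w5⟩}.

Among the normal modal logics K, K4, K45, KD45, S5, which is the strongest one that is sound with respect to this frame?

K4

Transitive (axiom 4): yes — every two-step R-path is closed by a direct edge.
Euclidean (axiom 5): no — w1 R w3 and w1 R w4, but not w3 R w4.
Serial (axiom D): no — w3 has no R-successor.
Reflexive (axiom T): no — w1 is not related to itself.
So F validates K, K4; K45 would additionally require R to be Euclidean. The strongest is K4.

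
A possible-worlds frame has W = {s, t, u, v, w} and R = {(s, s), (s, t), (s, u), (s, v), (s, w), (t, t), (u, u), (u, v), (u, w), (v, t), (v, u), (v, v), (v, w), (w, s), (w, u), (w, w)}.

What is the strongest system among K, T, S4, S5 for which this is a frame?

T

Reflexive (axiom T): yes — every world is R-related to itself.
Transitive (axiom 4): no — u R v and v R t, but not u R t.
Euclidean (axiom 5): no — s R t and s R u, but not t R u.
So F validates K, T; S4 would additionally require R to be transitive. The strongest is T.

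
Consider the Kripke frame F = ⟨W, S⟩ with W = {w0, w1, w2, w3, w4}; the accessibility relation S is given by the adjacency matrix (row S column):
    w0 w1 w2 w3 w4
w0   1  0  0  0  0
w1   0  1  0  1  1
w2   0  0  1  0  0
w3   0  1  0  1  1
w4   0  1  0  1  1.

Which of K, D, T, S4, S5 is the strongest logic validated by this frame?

Serial (axiom D): yes — every world has a successor (e.g. w0 S w0).
Reflexive (axiom T): yes — every world is S-related to itself.
Transitive (axiom 4): yes — every two-step S-path is closed by a direct edge.
Euclidean (axiom 5): yes — any two successors of a common world are S-related.
So F validates K, D, T, S4, S5. The strongest is S5.

S5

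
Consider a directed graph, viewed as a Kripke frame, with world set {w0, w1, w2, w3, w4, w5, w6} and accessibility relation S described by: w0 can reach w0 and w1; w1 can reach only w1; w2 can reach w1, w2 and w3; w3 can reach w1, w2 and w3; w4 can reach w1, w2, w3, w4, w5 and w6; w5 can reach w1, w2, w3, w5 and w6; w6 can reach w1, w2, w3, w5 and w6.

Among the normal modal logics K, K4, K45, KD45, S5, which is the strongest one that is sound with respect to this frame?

K4

Transitive (axiom 4): yes — every two-step S-path is closed by a direct edge.
Euclidean (axiom 5): no — w2 S w1 and w2 S w3, but not w1 S w3.
Serial (axiom D): yes — every world has a successor (e.g. w0 S w0).
Reflexive (axiom T): yes — every world is S-related to itself.
So F validates K, K4; K45 would additionally require S to be Euclidean. The strongest is K4.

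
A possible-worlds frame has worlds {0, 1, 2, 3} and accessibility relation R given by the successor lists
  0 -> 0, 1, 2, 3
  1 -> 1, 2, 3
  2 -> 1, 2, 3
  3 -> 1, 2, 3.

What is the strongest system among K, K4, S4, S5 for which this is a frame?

Transitive (axiom 4): yes — every two-step R-path is closed by a direct edge.
Reflexive (axiom T): yes — every world is R-related to itself.
Euclidean (axiom 5): no — 0 R 1 and 0 R 0, but not 1 R 0.
So F validates K, K4, S4; S5 would additionally require R to be Euclidean. The strongest is S4.

S4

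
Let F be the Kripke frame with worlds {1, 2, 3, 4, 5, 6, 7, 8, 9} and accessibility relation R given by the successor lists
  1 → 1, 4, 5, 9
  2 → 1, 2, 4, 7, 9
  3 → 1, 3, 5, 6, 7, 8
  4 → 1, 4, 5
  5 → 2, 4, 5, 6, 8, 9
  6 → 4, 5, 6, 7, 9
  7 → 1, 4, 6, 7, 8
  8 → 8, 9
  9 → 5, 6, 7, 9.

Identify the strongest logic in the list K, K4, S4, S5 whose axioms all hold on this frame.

K

Transitive (axiom 4): no — 1 R 5 and 5 R 2, but not 1 R 2.
Reflexive (axiom T): yes — every world is R-related to itself.
Euclidean (axiom 5): no — 1 R 4 and 1 R 9, but not 4 R 9.
So F validates K; K4 would additionally require R to be transitive. The strongest is K.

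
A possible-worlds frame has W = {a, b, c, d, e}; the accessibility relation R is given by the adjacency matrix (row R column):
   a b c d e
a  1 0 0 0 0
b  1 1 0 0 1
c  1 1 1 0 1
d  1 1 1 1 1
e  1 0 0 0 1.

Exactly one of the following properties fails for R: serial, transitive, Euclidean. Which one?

Euclidean

Serial: yes — every world has a successor (e.g. a R a).
Transitive: yes — every two-step R-path is closed by a direct edge.
Euclidean: no — b R a and b R e, but not a R e.
Only Euclidean fails.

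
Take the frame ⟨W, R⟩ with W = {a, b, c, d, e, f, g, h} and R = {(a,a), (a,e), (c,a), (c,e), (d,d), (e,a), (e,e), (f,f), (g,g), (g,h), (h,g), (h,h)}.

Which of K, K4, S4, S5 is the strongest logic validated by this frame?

Transitive (axiom 4): yes — every two-step R-path is closed by a direct edge.
Reflexive (axiom T): no — b is not related to itself.
Euclidean (axiom 5): yes — any two successors of a common world are R-related.
So F validates K, K4; S4 would additionally require R to be reflexive. The strongest is K4.

K4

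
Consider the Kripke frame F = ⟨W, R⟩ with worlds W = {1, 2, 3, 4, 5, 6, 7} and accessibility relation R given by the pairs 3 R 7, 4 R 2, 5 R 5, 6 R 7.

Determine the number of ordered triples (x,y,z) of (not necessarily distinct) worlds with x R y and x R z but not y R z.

Enumerating: (3,7,7), (4,2,2), (6,7,7).

3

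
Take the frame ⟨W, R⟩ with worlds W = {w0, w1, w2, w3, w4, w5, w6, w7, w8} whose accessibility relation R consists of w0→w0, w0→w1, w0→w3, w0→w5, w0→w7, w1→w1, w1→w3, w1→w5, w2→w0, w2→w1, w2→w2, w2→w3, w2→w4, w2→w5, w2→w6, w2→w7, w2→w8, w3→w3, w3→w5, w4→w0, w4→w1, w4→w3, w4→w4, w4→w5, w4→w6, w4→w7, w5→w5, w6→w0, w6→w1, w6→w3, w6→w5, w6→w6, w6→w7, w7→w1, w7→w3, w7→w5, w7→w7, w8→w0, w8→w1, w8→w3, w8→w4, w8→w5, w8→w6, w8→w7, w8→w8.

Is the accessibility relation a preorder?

Reflexive: yes — every world is R-related to itself.
Transitive: yes — every two-step R-path is closed by a direct edge.
So R is a preorder.

Yes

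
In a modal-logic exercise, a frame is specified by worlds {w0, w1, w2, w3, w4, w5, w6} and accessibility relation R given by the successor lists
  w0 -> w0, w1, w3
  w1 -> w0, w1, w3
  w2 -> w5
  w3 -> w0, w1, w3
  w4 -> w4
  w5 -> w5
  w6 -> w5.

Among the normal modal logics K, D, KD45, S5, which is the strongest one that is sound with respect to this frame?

KD45

Serial (axiom D): yes — every world has a successor (e.g. w0 R w0).
Euclidean (axiom 5): yes — any two successors of a common world are R-related.
Transitive (axiom 4): yes — every two-step R-path is closed by a direct edge.
Reflexive (axiom T): no — w2 is not related to itself.
So F validates K, D, KD45; S5 would additionally require R to be reflexive. The strongest is KD45.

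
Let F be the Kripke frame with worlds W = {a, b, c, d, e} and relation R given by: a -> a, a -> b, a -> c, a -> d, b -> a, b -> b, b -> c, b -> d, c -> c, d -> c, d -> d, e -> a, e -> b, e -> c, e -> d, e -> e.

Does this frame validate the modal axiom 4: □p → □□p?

Yes

By correspondence theory, 4 is valid on a frame iff R is transitive.
Transitive: yes — every two-step R-path is closed by a direct edge.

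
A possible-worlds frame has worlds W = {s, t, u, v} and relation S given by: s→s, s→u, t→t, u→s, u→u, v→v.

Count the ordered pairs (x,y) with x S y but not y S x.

S is symmetric; there are no such tuples.

0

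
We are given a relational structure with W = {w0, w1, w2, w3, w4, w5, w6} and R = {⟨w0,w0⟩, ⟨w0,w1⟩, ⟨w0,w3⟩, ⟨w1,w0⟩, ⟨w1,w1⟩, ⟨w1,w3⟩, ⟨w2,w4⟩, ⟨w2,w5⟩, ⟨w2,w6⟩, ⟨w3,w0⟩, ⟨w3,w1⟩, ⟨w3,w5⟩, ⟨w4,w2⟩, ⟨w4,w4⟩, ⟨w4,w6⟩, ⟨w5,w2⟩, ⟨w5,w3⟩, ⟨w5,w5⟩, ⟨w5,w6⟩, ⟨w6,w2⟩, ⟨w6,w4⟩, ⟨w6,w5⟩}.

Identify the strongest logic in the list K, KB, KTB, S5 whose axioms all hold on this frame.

KB

Symmetric (axiom B): yes — every pair in R has its reverse in R.
Reflexive (axiom T): no — w2 is not related to itself.
Euclidean (axiom 5): no — w2 R w4 and w2 R w5, but not w4 R w5.
So F validates K, KB; KTB would additionally require R to be reflexive. The strongest is KB.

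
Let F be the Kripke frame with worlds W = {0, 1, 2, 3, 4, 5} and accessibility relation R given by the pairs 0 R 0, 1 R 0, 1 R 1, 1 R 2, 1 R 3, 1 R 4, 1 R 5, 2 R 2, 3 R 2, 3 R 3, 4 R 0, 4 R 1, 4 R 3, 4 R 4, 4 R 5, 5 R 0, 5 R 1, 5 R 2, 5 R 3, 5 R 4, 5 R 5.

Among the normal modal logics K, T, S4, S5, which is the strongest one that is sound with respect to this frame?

Reflexive (axiom T): yes — every world is R-related to itself.
Transitive (axiom 4): no — 4 R 1 and 1 R 2, but not 4 R 2.
Euclidean (axiom 5): no — 1 R 0 and 1 R 2, but not 0 R 2.
So F validates K, T; S4 would additionally require R to be transitive. The strongest is T.

T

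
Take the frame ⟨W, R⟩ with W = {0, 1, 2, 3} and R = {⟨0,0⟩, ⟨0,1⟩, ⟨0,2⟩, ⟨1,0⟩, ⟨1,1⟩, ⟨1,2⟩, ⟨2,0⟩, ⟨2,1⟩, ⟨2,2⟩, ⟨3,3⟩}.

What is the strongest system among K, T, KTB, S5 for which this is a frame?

S5

Reflexive (axiom T): yes — every world is R-related to itself.
Symmetric (axiom B): yes — every pair in R has its reverse in R.
Euclidean (axiom 5): yes — any two successors of a common world are R-related.
So F validates K, T, KTB, S5. The strongest is S5.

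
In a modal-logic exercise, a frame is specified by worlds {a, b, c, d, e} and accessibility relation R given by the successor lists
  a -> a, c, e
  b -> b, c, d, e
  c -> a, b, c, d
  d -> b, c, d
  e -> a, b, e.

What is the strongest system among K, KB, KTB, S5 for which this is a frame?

KTB

Symmetric (axiom B): yes — every pair in R has its reverse in R.
Reflexive (axiom T): yes — every world is R-related to itself.
Euclidean (axiom 5): no — a R c and a R e, but not c R e.
So F validates K, KB, KTB; S5 would additionally require R to be Euclidean. The strongest is KTB.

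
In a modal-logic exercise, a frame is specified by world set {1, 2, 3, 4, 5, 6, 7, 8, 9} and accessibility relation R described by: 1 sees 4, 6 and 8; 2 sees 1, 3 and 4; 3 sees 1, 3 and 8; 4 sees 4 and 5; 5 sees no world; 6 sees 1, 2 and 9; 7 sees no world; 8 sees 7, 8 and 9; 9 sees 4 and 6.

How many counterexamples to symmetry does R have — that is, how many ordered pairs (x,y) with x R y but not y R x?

12

Enumerating: (1,4), (1,8), (2,1), (2,3), (2,4), (3,1), (3,8), (4,5), (6,2), (8,7), (8,9), (9,4).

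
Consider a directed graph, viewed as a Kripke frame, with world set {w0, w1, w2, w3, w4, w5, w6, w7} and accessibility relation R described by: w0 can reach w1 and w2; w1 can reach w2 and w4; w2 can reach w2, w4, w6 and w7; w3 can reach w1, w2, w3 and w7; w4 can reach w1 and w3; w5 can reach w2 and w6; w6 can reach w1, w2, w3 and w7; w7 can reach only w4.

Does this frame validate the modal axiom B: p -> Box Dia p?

Axiom B corresponds to the accessibility relation being symmetric.
Symmetric: no — w0 R w1 but not w1 R w0.

No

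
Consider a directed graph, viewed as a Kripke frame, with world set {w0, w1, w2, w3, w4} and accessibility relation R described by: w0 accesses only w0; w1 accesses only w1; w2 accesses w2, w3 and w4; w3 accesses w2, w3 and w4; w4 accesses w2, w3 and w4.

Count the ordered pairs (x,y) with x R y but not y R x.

R is symmetric; there are no such tuples.

0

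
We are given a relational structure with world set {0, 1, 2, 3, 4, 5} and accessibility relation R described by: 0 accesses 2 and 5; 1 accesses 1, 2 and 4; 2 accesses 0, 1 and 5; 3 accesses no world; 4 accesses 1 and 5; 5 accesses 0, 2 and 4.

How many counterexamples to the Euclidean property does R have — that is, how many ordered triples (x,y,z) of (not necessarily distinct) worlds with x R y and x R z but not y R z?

Enumerating: (0,2,2), (0,5,5), (1,2,2), (1,2,4), (1,4,2), (1,4,4), (2,0,0), (2,0,1), (2,1,0), (2,1,5), (2,5,1), (2,5,5), … and 10 more.
Total: 22.

22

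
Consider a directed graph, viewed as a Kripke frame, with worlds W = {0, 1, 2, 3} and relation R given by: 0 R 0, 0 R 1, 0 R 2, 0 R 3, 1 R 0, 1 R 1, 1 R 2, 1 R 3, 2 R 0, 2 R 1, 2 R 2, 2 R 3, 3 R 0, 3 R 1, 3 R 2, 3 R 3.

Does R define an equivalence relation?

Reflexive: yes — every world is R-related to itself.
Symmetric: yes — every pair in R has its reverse in R.
Transitive: yes — every two-step R-path is closed by a direct edge.
So R is an equivalence relation.

Yes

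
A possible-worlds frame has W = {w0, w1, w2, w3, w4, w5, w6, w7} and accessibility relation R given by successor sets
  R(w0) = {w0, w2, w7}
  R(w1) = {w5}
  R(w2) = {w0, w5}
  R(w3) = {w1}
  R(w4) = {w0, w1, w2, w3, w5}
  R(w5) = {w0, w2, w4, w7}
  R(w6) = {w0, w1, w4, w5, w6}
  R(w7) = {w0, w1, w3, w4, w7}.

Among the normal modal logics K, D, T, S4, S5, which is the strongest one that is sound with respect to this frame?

D

Serial (axiom D): yes — every world has a successor (e.g. w0 R w0).
Reflexive (axiom T): no — w1 is not related to itself.
Transitive (axiom 4): no — w0 R w2 and w2 R w5, but not w0 R w5.
Euclidean (axiom 5): no — w0 R w2 and w0 R w7, but not w2 R w7.
So F validates K, D; T would additionally require R to be reflexive. The strongest is D.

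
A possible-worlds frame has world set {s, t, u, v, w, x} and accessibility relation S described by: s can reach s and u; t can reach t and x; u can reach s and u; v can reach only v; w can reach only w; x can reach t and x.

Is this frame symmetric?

Yes

Symmetric: yes — every pair in S has its reverse in S.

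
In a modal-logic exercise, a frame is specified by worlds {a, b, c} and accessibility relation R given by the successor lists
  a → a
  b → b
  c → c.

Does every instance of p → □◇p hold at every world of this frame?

Yes

Axiom B corresponds to the accessibility relation being symmetric.
Symmetric: yes — every pair in R has its reverse in R.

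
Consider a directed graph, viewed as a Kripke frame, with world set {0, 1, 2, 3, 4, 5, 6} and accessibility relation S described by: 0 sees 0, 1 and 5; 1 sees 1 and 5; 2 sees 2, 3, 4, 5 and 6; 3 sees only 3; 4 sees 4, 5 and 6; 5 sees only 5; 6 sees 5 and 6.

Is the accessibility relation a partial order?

Yes

Reflexive: yes — every world is S-related to itself.
Transitive: yes — every two-step S-path is closed by a direct edge.
Antisymmetric: yes — no distinct pair is related both ways.
So S is a partial order.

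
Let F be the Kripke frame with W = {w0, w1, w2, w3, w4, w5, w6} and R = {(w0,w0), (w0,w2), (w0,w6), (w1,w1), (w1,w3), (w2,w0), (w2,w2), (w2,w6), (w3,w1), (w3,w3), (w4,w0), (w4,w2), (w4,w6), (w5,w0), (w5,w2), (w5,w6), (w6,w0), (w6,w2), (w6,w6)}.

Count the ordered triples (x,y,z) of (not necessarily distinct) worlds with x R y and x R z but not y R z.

0

R is Euclidean; there are no such tuples.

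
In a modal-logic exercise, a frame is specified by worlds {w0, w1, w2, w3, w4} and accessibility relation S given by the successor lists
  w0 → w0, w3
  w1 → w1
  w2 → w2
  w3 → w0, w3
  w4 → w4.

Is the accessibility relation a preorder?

Reflexive: yes — every world is S-related to itself.
Transitive: yes — every two-step S-path is closed by a direct edge.
So S is a preorder.

Yes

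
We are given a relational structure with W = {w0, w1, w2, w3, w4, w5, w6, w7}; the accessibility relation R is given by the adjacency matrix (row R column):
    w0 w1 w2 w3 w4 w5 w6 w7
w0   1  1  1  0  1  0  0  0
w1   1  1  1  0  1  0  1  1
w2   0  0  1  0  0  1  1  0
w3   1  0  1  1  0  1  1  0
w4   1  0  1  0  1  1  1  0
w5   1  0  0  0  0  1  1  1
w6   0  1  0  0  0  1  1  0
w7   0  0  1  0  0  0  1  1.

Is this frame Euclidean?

Euclidean: no — w0 R w2 and w0 R w1, but not w2 R w1.

No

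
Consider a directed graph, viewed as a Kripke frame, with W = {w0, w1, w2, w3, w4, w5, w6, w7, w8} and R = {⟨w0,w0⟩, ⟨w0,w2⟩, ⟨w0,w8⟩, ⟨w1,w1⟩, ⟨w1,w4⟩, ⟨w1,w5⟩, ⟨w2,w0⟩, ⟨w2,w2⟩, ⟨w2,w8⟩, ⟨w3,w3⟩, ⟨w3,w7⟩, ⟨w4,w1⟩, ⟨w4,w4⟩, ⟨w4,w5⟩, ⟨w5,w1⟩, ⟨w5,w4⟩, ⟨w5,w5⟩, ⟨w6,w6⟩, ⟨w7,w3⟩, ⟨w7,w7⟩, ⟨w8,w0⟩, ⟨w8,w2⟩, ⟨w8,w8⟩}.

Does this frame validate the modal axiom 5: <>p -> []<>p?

Yes

By correspondence theory, 5 is valid on a frame iff R is Euclidean.
Euclidean: yes — any two successors of a common world are R-related.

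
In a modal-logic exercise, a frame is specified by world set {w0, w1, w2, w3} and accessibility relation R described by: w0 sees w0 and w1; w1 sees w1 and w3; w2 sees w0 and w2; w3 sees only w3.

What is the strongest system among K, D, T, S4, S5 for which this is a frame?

T

Serial (axiom D): yes — every world has a successor (e.g. w0 R w0).
Reflexive (axiom T): yes — every world is R-related to itself.
Transitive (axiom 4): no — w0 R w1 and w1 R w3, but not w0 R w3.
Euclidean (axiom 5): no — w0 R w1 and w0 R w0, but not w1 R w0.
So F validates K, D, T; S4 would additionally require R to be transitive. The strongest is T.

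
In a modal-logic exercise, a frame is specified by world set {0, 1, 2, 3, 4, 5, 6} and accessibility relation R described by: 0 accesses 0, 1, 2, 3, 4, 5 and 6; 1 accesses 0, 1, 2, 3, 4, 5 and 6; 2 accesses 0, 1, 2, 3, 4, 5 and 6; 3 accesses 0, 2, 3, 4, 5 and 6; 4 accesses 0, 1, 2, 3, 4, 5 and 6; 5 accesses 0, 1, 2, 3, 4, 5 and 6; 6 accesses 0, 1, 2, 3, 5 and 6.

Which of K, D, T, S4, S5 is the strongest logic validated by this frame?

T

Serial (axiom D): yes — every world has a successor (e.g. 0 R 0).
Reflexive (axiom T): yes — every world is R-related to itself.
Transitive (axiom 4): no — 3 R 0 and 0 R 1, but not 3 R 1.
Euclidean (axiom 5): no — 0 R 3 and 0 R 1, but not 3 R 1.
So F validates K, D, T; S4 would additionally require R to be transitive. The strongest is T.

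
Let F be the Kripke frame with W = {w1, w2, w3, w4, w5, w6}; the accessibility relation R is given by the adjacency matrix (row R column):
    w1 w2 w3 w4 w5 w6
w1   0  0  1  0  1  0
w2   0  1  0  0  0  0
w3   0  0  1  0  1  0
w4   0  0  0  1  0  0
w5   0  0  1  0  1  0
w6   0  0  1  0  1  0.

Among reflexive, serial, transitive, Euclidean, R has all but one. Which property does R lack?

Reflexive: no — w1 is not related to itself.
Serial: yes — every world has a successor (e.g. w1 R w3).
Transitive: yes — every two-step R-path is closed by a direct edge.
Euclidean: yes — any two successors of a common world are R-related.
Only reflexive fails.

reflexive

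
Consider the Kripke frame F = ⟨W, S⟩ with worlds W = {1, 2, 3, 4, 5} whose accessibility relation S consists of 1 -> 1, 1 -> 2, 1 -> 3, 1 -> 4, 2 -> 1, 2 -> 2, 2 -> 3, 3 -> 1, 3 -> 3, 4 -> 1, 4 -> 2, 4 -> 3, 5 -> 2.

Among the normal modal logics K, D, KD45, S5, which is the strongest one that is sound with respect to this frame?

Serial (axiom D): yes — every world has a successor (e.g. 1 S 1).
Euclidean (axiom 5): no — 1 S 2 and 1 S 4, but not 2 S 4.
Transitive (axiom 4): no — 2 S 1 and 1 S 4, but not 2 S 4.
Reflexive (axiom T): no — 4 is not related to itself.
So F validates K, D; KD45 would additionally require S to be Euclidean and transitive. The strongest is D.

D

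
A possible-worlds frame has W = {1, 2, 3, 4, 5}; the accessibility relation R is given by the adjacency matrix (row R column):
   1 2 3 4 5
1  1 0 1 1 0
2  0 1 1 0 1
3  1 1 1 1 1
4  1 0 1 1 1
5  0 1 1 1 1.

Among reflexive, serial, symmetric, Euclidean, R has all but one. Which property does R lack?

Reflexive: yes — every world is R-related to itself.
Serial: yes — every world has a successor (e.g. 1 R 1).
Symmetric: yes — every pair in R has its reverse in R.
Euclidean: no — 3 R 1 and 3 R 2, but not 1 R 2.
Only Euclidean fails.

Euclidean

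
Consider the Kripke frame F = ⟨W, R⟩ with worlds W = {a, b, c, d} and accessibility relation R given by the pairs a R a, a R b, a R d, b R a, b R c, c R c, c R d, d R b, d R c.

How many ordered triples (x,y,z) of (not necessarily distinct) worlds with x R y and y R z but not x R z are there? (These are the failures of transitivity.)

Enumerating: (a,b,c), (a,d,c), (b,a,b), (b,a,d), (b,c,d), (c,d,b), (d,b,a), (d,c,d).

8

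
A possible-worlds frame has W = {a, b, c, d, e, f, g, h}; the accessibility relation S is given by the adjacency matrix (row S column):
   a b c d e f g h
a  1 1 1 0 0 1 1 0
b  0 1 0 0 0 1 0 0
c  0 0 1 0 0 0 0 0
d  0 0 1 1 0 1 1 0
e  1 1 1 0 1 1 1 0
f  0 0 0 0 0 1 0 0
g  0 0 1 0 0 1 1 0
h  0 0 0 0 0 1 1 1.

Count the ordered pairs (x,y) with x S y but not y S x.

Enumerating: (a,b), (a,c), (a,f), (a,g), (b,f), (d,c), (d,f), (d,g), (e,a), (e,b), (e,c), (e,f), (e,g), (g,c), (g,f), (h,f), (h,g).

17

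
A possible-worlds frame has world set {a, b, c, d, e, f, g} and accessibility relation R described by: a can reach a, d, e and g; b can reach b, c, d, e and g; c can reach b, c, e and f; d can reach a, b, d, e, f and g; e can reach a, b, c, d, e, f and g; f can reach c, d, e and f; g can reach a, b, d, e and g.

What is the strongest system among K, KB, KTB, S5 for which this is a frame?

KTB

Symmetric (axiom B): yes — every pair in R has its reverse in R.
Reflexive (axiom T): yes — every world is R-related to itself.
Euclidean (axiom 5): no — b R c and b R d, but not c R d.
So F validates K, KB, KTB; S5 would additionally require R to be Euclidean. The strongest is KTB.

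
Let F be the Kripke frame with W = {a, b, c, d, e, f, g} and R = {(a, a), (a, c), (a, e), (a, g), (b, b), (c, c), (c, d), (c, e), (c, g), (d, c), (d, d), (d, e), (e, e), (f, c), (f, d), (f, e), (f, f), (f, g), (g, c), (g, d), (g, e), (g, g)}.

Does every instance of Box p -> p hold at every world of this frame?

Yes

Axiom T corresponds to the accessibility relation being reflexive.
Reflexive: yes — every world is R-related to itself.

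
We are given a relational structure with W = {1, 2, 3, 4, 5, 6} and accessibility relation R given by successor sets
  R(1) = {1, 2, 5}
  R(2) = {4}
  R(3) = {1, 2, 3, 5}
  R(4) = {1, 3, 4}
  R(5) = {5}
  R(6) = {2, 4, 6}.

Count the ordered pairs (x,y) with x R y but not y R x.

10

Enumerating: (1,2), (1,5), (2,4), (3,1), (3,2), (3,5), (4,1), (4,3), (6,2), (6,4).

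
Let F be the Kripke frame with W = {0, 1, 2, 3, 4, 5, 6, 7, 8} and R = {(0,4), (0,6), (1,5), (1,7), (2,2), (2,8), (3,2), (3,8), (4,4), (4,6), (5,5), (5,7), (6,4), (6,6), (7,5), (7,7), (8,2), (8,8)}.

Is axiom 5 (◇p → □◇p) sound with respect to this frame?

Yes

Axiom 5 corresponds to the accessibility relation being Euclidean.
Euclidean: yes — any two successors of a common world are R-related.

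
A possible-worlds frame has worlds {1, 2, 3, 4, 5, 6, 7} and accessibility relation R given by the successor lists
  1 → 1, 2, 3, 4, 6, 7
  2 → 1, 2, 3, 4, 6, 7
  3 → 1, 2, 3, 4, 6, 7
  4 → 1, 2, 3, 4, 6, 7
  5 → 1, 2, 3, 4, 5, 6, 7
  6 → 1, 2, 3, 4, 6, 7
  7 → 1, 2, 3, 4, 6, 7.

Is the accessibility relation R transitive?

Transitive: yes — every two-step R-path is closed by a direct edge.

Yes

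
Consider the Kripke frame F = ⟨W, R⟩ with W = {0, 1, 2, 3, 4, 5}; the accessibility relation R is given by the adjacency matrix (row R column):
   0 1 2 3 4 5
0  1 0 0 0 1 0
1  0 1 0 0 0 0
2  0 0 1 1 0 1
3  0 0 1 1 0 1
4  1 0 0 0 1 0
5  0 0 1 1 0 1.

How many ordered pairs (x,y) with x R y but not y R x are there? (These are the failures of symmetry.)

R is symmetric; there are no such tuples.

0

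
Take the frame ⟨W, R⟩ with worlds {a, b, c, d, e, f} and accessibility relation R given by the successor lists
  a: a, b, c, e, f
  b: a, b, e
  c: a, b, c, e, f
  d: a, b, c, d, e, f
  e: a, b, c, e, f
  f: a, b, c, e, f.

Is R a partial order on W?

Reflexive: yes — every world is R-related to itself.
Transitive: no — b R a and a R c, but not b R c.
Antisymmetric: no — a R b and b R a with a ≠ b.
So R is not a partial order.

No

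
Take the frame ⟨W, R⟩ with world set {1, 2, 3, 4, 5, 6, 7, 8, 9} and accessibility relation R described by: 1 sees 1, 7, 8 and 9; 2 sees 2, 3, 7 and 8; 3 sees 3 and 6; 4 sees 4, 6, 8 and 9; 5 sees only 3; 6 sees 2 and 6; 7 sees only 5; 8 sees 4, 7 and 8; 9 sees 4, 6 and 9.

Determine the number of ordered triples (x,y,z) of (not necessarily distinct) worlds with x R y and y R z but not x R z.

Enumerating: (1,7,5), (1,8,4), (1,9,4), (1,9,6), (2,3,6), (2,7,5), (2,8,4), (3,6,2), (4,6,2), (4,8,7), (5,3,6), (6,2,3), … and 8 more.
Total: 20.

20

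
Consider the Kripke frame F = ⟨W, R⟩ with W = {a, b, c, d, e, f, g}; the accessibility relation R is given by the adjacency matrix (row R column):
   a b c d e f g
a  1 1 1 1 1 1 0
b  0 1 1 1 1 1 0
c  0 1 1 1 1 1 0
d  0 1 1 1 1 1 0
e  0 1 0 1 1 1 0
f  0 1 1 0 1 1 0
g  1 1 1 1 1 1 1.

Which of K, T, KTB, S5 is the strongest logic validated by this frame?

T

Reflexive (axiom T): yes — every world is R-related to itself.
Symmetric (axiom B): no — a R b but not b R a.
Euclidean (axiom 5): no — a R e and a R c, but not e R c.
So F validates K, T; KTB would additionally require R to be symmetric. The strongest is T.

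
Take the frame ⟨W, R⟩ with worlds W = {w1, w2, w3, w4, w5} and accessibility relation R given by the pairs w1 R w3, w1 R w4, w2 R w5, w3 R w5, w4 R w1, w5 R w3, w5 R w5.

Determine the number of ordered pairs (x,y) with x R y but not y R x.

2

Enumerating: (w1,w3), (w2,w5).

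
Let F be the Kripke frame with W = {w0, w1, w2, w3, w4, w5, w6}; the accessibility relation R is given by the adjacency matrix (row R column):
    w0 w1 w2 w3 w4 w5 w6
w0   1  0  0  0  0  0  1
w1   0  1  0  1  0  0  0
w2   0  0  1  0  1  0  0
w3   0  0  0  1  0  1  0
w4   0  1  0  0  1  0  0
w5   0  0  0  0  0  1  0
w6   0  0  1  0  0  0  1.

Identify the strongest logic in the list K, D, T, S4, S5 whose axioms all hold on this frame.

Serial (axiom D): yes — every world has a successor (e.g. w0 R w0).
Reflexive (axiom T): yes — every world is R-related to itself.
Transitive (axiom 4): no — w0 R w6 and w6 R w2, but not w0 R w2.
Euclidean (axiom 5): no — w0 R w6 and w0 R w0, but not w6 R w0.
So F validates K, D, T; S4 would additionally require R to be transitive. The strongest is T.

T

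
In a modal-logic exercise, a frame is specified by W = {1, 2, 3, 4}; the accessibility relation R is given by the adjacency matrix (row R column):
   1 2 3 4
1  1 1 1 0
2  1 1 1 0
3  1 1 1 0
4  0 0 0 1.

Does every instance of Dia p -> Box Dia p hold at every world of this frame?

Axiom 5 corresponds to the accessibility relation being Euclidean.
Euclidean: yes — any two successors of a common world are R-related.

Yes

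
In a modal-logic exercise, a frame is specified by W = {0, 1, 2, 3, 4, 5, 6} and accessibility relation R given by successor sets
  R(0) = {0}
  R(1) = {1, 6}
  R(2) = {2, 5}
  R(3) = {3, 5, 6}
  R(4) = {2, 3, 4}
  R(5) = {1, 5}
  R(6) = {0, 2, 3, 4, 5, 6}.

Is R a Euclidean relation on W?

No

Euclidean: no — 3 R 5 and 3 R 6, but not 5 R 6.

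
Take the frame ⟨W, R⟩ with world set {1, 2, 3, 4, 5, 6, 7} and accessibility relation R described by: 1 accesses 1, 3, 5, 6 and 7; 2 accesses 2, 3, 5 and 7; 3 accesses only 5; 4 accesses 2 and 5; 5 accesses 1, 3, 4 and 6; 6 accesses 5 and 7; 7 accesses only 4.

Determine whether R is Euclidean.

No

Euclidean: no — 1 R 3 and 1 R 6, but not 3 R 6.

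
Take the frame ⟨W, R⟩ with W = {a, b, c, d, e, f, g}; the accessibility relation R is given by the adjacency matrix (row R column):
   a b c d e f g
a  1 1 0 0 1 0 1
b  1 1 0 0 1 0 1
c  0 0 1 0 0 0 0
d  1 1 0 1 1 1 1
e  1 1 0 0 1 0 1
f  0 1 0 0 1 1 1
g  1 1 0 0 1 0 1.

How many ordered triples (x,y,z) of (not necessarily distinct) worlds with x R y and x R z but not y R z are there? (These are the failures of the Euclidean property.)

Enumerating: (d,a,d), (d,a,f), (d,b,d), (d,b,f), (d,e,d), (d,e,f), (d,f,a), (d,f,d), (d,g,d), (d,g,f), (f,b,f), (f,e,f), (f,g,f).

13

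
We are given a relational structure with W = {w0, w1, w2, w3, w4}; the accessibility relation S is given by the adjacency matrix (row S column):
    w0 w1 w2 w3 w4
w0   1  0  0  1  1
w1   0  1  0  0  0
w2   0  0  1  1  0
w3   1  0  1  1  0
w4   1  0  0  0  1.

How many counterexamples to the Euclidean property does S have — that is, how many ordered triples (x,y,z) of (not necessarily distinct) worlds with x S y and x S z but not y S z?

Enumerating: (w0,w3,w4), (w0,w4,w3), (w3,w0,w2), (w3,w2,w0).

4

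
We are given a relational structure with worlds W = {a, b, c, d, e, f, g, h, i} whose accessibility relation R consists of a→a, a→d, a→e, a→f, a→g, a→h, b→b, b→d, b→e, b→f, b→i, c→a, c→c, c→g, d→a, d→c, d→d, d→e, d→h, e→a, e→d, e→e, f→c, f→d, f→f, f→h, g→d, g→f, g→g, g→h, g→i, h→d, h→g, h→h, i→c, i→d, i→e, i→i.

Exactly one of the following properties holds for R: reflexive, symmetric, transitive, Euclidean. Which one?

Reflexive: yes — every world is R-related to itself.
Symmetric: no — a R f but not f R a.
Transitive: no — a R d and d R c, but not a R c.
Euclidean: no — a R d and a R f, but not d R f.
Only reflexive holds.

reflexive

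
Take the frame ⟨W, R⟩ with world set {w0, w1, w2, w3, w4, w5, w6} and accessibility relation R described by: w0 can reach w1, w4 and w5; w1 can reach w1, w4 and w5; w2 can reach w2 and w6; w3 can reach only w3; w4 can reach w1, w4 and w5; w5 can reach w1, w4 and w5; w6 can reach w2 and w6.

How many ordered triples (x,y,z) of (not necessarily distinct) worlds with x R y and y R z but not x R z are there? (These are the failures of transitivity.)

R is transitive; there are no such tuples.

0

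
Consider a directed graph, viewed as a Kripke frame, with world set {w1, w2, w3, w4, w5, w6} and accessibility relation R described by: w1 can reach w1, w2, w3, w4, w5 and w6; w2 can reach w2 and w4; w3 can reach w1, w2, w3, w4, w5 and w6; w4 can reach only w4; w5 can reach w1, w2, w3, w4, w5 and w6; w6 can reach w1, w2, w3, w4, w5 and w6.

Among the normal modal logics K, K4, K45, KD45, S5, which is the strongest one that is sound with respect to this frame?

K4

Transitive (axiom 4): yes — every two-step R-path is closed by a direct edge.
Euclidean (axiom 5): no — w1 R w2 and w1 R w3, but not w2 R w3.
Serial (axiom D): yes — every world has a successor (e.g. w1 R w1).
Reflexive (axiom T): yes — every world is R-related to itself.
So F validates K, K4; K45 would additionally require R to be Euclidean. The strongest is K4.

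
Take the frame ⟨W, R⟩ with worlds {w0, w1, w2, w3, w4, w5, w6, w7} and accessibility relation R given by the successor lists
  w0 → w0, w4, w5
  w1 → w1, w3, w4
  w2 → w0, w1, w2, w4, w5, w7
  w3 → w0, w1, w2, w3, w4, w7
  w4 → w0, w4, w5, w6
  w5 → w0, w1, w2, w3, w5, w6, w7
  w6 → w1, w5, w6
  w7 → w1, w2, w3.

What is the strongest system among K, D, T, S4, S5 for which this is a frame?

D

Serial (axiom D): yes — every world has a successor (e.g. w0 R w0).
Reflexive (axiom T): no — w7 is not related to itself.
Transitive (axiom 4): no — w0 R w4 and w4 R w6, but not w0 R w6.
Euclidean (axiom 5): no — w0 R w5 and w0 R w4, but not w5 R w4.
So F validates K, D; T would additionally require R to be reflexive. The strongest is D.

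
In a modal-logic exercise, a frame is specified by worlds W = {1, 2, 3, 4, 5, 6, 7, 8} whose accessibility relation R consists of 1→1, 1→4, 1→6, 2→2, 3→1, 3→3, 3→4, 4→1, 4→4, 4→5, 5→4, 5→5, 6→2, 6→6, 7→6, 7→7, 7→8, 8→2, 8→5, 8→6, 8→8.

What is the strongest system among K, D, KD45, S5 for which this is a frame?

D

Serial (axiom D): yes — every world has a successor (e.g. 1 R 1).
Euclidean (axiom 5): no — 1 R 4 and 1 R 6, but not 4 R 6.
Transitive (axiom 4): no — 1 R 4 and 4 R 5, but not 1 R 5.
Reflexive (axiom T): yes — every world is R-related to itself.
So F validates K, D; KD45 would additionally require R to be Euclidean and transitive. The strongest is D.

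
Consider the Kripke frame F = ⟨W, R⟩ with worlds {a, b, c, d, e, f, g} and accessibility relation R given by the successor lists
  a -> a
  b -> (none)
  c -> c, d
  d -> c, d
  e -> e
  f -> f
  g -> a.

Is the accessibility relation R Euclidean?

Yes

Euclidean: yes — any two successors of a common world are R-related.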